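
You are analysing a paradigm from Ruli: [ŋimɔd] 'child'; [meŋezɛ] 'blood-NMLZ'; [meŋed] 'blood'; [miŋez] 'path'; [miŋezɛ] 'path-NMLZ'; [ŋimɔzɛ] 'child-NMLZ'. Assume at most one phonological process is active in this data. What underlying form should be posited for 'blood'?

'blood' shows [d] ~ [z] at the end of the stem ([meŋed] vs [meŋezɛ]).
Compare 'path', with invariant [z] in [miŋez] and [miŋezɛ]: an analysis with underlying /z/ and a rule producing [d] in isolation would wrongly predict alternation here too.
So /d/ is underlying, and a rule of intervocalic spirantization — voiced stops become fricatives between vowels — gives [z].

/meŋed/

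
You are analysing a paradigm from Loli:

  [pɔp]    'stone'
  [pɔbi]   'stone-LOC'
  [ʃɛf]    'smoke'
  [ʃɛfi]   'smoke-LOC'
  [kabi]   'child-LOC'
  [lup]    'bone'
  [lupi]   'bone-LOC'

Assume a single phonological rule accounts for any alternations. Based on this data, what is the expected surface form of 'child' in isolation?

[kap]

The stem for 'stone' ends in [p] in [pɔp] but [b] in [pɔbi].
If /p/ were underlying and a rule turned it into [b] before the LOC suffix, 'bone' would also alternate; but it has [p] in both [lup] and [lupi].
The underlying segment must be /b/; voiced obstruents become voiceless word-finally, yielding [p] there.
The one attested form of 'child', [kabi], shows underlying /kab/. Applying the same rule word-finally gives [kap].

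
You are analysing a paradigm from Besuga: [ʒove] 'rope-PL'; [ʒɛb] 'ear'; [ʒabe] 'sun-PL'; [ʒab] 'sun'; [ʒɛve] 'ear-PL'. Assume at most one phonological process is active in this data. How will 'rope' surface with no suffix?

The stem for 'ear' ends in [v] in [ʒɛve] but [b] in [ʒɛb].
If /b/ were underlying and a rule turned it into [v] before the PL suffix, 'sun' would also alternate; but it has [b] in both [ʒabe] and [ʒab].
The underlying segment must be /v/; voiced fricatives become stops word-finally, yielding [b] there.
The one attested form of 'rope', [ʒove], shows underlying /ʒov/. Applying the same rule word-finally gives [ʒob].

[ʒob]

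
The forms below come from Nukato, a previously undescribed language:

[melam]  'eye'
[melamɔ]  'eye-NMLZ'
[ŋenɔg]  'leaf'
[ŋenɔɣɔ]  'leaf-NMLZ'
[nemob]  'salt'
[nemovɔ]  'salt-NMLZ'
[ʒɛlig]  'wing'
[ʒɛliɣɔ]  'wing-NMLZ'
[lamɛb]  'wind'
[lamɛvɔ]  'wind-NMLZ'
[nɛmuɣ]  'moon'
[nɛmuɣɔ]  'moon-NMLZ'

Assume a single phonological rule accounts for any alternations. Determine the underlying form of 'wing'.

/ʒɛlig/

The root 'wing' surfaces as [ʒɛlig] and [ʒɛliɣɔ], with a stem-final [g] ~ [ɣ] alternation.
If /ɣ/ were underlying and a rule turned it into [g] in isolation, 'moon' would also alternate; but it has [ɣ] in both [nɛmuɣ] and [nɛmuɣɔ].
Therefore /g/ is basic and [ɣ] is derived by intervocalic spirantization (voiced stops become fricatives between vowels).
The underlying form of 'wing' is therefore /ʒɛlig/.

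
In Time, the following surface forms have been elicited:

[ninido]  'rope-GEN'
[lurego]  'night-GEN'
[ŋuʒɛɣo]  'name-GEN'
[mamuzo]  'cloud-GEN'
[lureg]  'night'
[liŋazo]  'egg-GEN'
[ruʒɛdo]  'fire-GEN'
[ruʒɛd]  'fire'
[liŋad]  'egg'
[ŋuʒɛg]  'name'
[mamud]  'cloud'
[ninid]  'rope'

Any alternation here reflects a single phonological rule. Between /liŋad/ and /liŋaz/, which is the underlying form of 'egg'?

'egg' shows [d] ~ [z] at the end of the stem ([liŋad] vs [liŋazo]).
The stem 'fire' ([ruʒɛd], [ruʒɛdo]) shows [d] unchanged in both environments, so [d] cannot be basic with [z] derived before the GEN suffix.
Therefore /z/ is basic and [d] is derived by word-final hardening (voiced fricatives become stops word-finally).

/liŋaz/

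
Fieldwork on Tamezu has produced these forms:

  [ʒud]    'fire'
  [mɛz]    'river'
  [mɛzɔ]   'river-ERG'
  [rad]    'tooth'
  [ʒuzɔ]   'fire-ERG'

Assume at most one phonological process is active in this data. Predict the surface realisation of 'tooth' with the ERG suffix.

[razɔ]

The root 'fire' surfaces as [ʒuzɔ] and [ʒud], with a stem-final [z] ~ [d] alternation.
But 'river' keeps [z] in both environments ([mɛzɔ], [mɛz]), so there is no rule changing /z/ to [d] in isolation.
So /d/ is underlying, and a rule of intervocalic spirantization — voiced stops become fricatives between vowels — gives [z].
The one attested form of 'tooth', [rad], shows underlying /rad/. Applying the same rule between vowels gives [razɔ].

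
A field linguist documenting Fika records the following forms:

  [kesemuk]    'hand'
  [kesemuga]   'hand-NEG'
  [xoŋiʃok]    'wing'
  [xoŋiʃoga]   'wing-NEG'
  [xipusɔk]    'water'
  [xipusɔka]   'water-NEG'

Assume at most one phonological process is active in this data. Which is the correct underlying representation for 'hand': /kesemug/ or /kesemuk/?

/kesemug/

In [kesemuk] and [kesemuga] the final segment of 'hand' alternates: [k] ~ [g].
The stem 'water' ([xipusɔk], [xipusɔka]) shows [k] unchanged in both environments, so [k] cannot be basic with [g] derived before the NEG suffix.
The underlying segment must be /g/; voiced obstruents become voiceless word-finally, yielding [k] there.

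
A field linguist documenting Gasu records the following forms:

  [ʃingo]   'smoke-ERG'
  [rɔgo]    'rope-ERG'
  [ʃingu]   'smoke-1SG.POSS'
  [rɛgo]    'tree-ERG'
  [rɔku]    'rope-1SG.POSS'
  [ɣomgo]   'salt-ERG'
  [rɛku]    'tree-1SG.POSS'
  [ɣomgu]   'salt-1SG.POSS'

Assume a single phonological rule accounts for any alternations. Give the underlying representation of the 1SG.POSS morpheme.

The 1SG.POSS morpheme has two allomorphs, [-gu] and [-ku].
The ERG suffix, which begins with [g], is invariant after every stem; so [g] is not altered by any rule here.
So the underlying form is /-ku/, and voiceless stops become voiced after a nasal.

/-ku/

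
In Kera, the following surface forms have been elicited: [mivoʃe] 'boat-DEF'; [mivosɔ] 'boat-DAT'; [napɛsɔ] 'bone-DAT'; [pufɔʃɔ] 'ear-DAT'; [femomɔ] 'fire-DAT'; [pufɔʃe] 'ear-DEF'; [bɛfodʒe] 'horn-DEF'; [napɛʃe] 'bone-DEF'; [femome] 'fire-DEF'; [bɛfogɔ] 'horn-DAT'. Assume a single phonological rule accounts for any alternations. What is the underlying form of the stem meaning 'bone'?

'bone' shows [ʃ] ~ [s] at the end of the stem ([napɛʃe] vs [napɛsɔ]).
Compare 'ear', with invariant [ʃ] in [pufɔʃe] and [pufɔʃɔ]: an analysis with underlying /ʃ/ and a rule producing [s] before the DAT suffix would wrongly predict alternation here too.
The alternation reflects palatalization before a front vowel: /g/ and /s/ become palato-alveolar [dʒ] and [ʃ] before a front vowel. /s/ is underlying.
The underlying form of 'bone' is therefore /napɛs/.

/napɛs/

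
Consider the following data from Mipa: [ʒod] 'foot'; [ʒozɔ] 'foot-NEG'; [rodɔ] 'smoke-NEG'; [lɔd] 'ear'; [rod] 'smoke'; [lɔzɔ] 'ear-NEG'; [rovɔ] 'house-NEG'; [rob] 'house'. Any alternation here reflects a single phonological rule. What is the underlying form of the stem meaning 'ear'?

In [lɔzɔ] and [lɔd] the final segment of 'ear' alternates: [z] ~ [d].
Compare 'smoke', with invariant [d] in [rodɔ] and [rod]: an analysis with underlying /d/ and a rule producing [z] before the NEG suffix would wrongly predict alternation here too.
The underlying segment must be /z/; voiced fricatives become stops word-finally, yielding [d] there.
Hence 'ear' is /lɔz/ underlyingly.

/lɔz/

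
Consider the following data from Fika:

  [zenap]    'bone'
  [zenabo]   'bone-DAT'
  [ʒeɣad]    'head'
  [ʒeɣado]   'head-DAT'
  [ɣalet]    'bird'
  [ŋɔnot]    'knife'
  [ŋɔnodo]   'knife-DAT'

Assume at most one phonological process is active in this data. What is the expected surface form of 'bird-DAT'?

The root 'knife' surfaces as [ŋɔnot] and [ŋɔnodo], with a stem-final [t] ~ [d] alternation.
If /d/ were underlying and a rule turned it into [t] in isolation, 'head' would also alternate; but it has [d] in both [ʒeɣad] and [ʒeɣado].
Therefore /t/ is basic and [d] is derived by intervocalic voicing (voiceless stops become voiced between vowels).
The one attested form of 'bird', [ɣalet], shows underlying /ɣalet/. Applying the same rule between vowels gives [ɣaledo].

[ɣaledo]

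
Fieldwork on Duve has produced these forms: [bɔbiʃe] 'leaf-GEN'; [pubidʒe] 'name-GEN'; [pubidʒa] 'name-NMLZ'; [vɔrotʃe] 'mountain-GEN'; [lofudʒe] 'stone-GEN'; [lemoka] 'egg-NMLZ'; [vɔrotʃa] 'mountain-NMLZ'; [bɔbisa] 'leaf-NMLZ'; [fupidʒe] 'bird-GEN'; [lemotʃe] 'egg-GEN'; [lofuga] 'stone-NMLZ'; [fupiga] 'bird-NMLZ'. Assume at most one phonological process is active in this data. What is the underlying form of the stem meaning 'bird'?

/fupig/

The stem for 'bird' ends in [dʒ] in [fupidʒe] but [g] in [fupiga].
If /dʒ/ were underlying and a rule turned it into [g] before the NMLZ suffix, 'name' would also alternate; but it has [dʒ] in both [pubidʒe] and [pubidʒa].
The alternation reflects palatalization before a front vowel: /k/, /g/ and /s/ become palato-alveolar [tʃ], [dʒ] and [ʃ] before a front vowel. /g/ is underlying.
The underlying form of 'bird' is therefore /fupig/.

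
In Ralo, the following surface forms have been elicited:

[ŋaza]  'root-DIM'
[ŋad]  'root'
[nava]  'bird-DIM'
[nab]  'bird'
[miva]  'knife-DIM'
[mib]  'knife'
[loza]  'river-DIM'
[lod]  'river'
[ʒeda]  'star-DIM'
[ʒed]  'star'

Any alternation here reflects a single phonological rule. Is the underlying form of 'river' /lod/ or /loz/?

/loz/

In [loza] and [lod] the final segment of 'river' alternates: [z] ~ [d].
Compare 'star', with invariant [d] in [ʒeda] and [ʒed]: an analysis with underlying /d/ and a rule producing [z] before the DIM suffix would wrongly predict alternation here too.
The alternation reflects word-final hardening: voiced fricatives become stops word-finally. /z/ is underlying.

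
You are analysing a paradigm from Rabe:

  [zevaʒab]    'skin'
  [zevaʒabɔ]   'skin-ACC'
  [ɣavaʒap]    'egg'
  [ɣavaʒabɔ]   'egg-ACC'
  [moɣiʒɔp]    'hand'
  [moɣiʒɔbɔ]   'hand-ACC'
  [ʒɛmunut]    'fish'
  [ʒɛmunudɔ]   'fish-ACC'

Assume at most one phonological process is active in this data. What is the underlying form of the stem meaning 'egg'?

/ɣavaʒap/

The root 'egg' surfaces as [ɣavaʒap] and [ɣavaʒabɔ], with a stem-final [p] ~ [b] alternation.
If /b/ were underlying and a rule turned it into [p] in isolation, 'skin' would also alternate; but it has [b] in both [zevaʒab] and [zevaʒabɔ].
Therefore /p/ is basic and [b] is derived by intervocalic voicing (voiceless stops become voiced between vowels).
Hence 'egg' is /ɣavaʒap/ underlyingly.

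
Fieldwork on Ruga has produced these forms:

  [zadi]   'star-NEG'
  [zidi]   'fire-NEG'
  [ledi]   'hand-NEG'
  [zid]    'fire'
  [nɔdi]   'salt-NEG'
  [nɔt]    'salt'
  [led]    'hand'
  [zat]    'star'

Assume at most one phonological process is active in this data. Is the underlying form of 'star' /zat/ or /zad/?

/zat/

The stem for 'star' ends in [d] in [zadi] but [t] in [zat].
The stem 'hand' ([ledi], [led]) shows [d] unchanged in both environments, so [d] cannot be basic with [t] derived in isolation.
So /t/ is underlying, and a rule of intervocalic voicing — voiceless stops become voiced between vowels — gives [d].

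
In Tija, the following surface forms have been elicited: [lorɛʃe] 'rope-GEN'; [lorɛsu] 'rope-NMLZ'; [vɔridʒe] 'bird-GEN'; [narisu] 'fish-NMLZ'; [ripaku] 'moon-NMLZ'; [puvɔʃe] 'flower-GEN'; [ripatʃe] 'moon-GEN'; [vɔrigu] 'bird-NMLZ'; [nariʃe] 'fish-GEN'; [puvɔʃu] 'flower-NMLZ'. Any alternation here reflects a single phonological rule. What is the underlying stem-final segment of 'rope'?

'rope' shows [s] ~ [ʃ] at the end of the stem ([lorɛsu] vs [lorɛʃe]).
The stem 'flower' ([puvɔʃu], [puvɔʃe]) shows [ʃ] unchanged in both environments, so [ʃ] cannot be basic with [s] derived before the NMLZ suffix.
Therefore /s/ is basic and [ʃ] is derived by palatalization before a front vowel (/k/, /g/ and /s/ become palato-alveolar [tʃ], [dʒ] and [ʃ] before a front vowel).

/s/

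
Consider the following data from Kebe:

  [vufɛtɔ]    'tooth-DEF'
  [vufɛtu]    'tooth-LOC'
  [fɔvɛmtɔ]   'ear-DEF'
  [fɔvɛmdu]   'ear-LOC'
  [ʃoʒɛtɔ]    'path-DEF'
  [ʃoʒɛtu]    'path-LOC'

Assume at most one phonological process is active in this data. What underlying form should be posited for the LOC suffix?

The LOC suffix surfaces as [-du] and [-tu], depending on the final segment of the stem.
The DEF suffix, which begins with [t], is invariant after every stem; so [t] is not altered by any rule here.
So the underlying form is /-du/, and voiced stops become voiceless after a vowel.

/-du/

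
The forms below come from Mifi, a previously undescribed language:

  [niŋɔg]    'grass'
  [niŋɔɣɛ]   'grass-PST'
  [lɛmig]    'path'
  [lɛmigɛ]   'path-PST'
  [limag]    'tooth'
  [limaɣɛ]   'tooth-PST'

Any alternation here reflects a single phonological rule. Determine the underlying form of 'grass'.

The stem for 'grass' ends in [g] in [niŋɔg] but [ɣ] in [niŋɔɣɛ].
But 'path' keeps [g] in both environments ([lɛmig], [lɛmigɛ]), so there is no rule changing /g/ to [ɣ] before the PST suffix.
Therefore /ɣ/ is basic and [g] is derived by word-final hardening (voiced fricatives become stops word-finally).
So 'grass' = /niŋɔɣ/.

/niŋɔɣ/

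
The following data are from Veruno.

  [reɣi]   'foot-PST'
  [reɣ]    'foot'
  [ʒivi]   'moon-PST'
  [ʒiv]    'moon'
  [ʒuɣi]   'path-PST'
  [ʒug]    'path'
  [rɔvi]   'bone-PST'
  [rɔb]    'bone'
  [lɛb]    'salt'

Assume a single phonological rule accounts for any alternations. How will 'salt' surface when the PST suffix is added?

[lɛvi]

The root 'bone' surfaces as [rɔvi] and [rɔb], with a stem-final [v] ~ [b] alternation.
If /v/ were underlying and a rule turned it into [b] in isolation, 'moon' would also alternate; but it has [v] in both [ʒivi] and [ʒiv].
Therefore /b/ is basic and [v] is derived by intervocalic spirantization (voiced stops become fricatives between vowels).
The one attested form of 'salt', [lɛb], shows underlying /lɛb/. Applying the same rule between vowels gives [lɛvi].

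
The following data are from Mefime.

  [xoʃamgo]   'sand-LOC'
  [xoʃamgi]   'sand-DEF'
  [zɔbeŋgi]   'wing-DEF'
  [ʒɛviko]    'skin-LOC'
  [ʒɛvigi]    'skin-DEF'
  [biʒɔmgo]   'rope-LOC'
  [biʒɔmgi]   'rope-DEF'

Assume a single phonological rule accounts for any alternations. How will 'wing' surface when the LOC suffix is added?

The LOC suffix surfaces as [-go] and [-ko], depending on the final segment of the stem.
By contrast the DEF suffix keeps its initial [g] throughout — that segment must be underlying.
So the underlying form is /-ko/, and voiceless stops become voiced after a nasal.
After 'wing', which ends in a nasal, the suffix surfaces as [-go], giving [zɔbeŋgo].

[zɔbeŋgo]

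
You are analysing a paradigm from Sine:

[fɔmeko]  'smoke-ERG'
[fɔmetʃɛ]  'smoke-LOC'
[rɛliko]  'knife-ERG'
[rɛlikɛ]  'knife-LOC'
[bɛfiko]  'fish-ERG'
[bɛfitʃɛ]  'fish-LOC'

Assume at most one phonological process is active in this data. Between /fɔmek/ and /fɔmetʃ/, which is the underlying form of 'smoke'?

In [fɔmeko] and [fɔmetʃɛ] the final segment of 'smoke' alternates: [k] ~ [tʃ].
If /k/ were underlying and a rule turned it into [tʃ] before the LOC suffix, 'knife' would also alternate; but it has [k] in both [rɛliko] and [rɛlikɛ].
The underlying segment must be /tʃ/; palato-alveolar /tʃ/ becomes [k] when no front vowel follows, yielding [k] there.

/fɔmetʃ/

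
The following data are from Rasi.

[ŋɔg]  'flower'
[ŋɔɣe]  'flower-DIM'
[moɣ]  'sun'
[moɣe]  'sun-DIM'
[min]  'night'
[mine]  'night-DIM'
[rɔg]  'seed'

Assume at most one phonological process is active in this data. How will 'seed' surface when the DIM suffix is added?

The stem for 'flower' ends in [g] in [ŋɔg] but [ɣ] in [ŋɔɣe].
Compare 'sun', with invariant [ɣ] in [moɣ] and [moɣe]: an analysis with underlying /ɣ/ and a rule producing [g] in isolation would wrongly predict alternation here too.
The alternation reflects intervocalic spirantization: voiced stops become fricatives between vowels. /g/ is underlying.
The one attested form of 'seed', [rɔg], shows underlying /rɔg/. Applying the same rule between vowels gives [rɔɣe].

[rɔɣe]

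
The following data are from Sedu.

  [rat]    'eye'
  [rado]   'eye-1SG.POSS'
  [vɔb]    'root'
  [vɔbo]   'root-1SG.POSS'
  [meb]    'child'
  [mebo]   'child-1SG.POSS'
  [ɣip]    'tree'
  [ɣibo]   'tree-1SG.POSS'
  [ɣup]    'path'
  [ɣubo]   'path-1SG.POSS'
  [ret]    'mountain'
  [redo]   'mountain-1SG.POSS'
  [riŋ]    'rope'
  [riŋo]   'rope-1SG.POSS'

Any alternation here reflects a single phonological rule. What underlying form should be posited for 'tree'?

/ɣip/

'tree' shows [p] ~ [b] at the end of the stem ([ɣip] vs [ɣibo]).
Compare 'child', with invariant [b] in [meb] and [mebo]: an analysis with underlying /b/ and a rule producing [p] in isolation would wrongly predict alternation here too.
Therefore /p/ is basic and [b] is derived by intervocalic voicing (voiceless stops become voiced between vowels).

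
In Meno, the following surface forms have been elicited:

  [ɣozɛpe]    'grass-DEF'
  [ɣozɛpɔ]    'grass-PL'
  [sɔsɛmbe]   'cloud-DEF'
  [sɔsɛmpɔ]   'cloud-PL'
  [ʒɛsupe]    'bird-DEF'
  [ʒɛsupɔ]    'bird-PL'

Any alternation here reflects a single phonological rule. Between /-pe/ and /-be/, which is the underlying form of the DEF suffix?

The DEF suffix surfaces as [-be] and [-pe], depending on the final segment of the stem.
The PL suffix, which begins with [p], is invariant after every stem; so [p] is not altered by any rule here.
The DEF suffix is therefore /-be/ underlyingly, with post-vocalic devoicing: voiced stops become voiceless after a vowel.

/-be/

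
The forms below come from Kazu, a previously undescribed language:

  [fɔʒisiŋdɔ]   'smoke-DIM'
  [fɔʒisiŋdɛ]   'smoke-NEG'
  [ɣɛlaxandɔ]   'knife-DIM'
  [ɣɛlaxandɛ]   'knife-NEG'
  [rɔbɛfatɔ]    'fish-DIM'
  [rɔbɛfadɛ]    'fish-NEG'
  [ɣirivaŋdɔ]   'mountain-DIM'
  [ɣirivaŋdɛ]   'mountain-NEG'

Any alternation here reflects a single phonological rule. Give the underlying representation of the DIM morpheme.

The DIM morpheme has two allomorphs, [-dɔ] and [-tɔ].
The NEG suffix, which begins with [d], is invariant after every stem; so [d] is not altered by any rule here.
The DIM suffix is therefore /-tɔ/ underlyingly, with post-nasal voicing: voiceless stops become voiced after a nasal.

/-tɔ/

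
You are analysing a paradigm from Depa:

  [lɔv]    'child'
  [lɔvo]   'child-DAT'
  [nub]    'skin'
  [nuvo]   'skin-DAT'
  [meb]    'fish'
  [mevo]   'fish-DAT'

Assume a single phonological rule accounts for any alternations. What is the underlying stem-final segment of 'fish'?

/b/

In [meb] and [mevo] the final segment of 'fish' alternates: [b] ~ [v].
The stem 'child' ([lɔv], [lɔvo]) shows [v] unchanged in both environments, so [v] cannot be basic with [b] derived in isolation.
The alternation reflects intervocalic spirantization: voiced stops become fricatives between vowels. /b/ is underlying.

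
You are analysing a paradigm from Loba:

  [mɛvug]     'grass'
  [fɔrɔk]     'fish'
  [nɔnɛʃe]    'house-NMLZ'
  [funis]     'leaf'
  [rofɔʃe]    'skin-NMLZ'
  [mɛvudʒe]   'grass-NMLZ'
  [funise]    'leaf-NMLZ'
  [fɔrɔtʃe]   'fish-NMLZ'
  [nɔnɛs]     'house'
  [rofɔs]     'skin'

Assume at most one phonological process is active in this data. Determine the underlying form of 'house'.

The stem for 'house' ends in [ʃ] in [nɔnɛʃe] but [s] in [nɔnɛs].
But 'leaf' keeps [s] in both environments ([funise], [funis]), so there is no rule changing /s/ to [ʃ] before the NMLZ suffix.
The underlying segment must be /ʃ/; palato-alveolar /tʃ/, /dʒ/ and /ʃ/ become [k], [g] and [s] when no front vowel follows, yielding [s] there.

/nɔnɛʃ/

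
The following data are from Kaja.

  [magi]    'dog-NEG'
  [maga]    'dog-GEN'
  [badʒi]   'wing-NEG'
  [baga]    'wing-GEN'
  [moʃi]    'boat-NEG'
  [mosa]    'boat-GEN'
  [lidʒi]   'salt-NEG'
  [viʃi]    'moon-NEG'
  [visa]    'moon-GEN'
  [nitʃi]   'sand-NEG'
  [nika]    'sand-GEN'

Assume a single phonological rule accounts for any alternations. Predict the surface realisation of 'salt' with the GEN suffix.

In [badʒi] and [baga] the final segment of 'wing' alternates: [dʒ] ~ [g].
But 'dog' keeps [g] in both environments ([magi], [maga]), so there is no rule changing /g/ to [dʒ] before the NEG suffix.
So /dʒ/ is underlying, and a rule of depalatalization — palato-alveolar /tʃ/, /dʒ/ and /ʃ/ become [k], [g] and [s] when no front vowel follows — gives [g].
From [lidʒi] the stem 'salt' is /lidʒ/; when no front vowel follows this yields [liga].

[liga]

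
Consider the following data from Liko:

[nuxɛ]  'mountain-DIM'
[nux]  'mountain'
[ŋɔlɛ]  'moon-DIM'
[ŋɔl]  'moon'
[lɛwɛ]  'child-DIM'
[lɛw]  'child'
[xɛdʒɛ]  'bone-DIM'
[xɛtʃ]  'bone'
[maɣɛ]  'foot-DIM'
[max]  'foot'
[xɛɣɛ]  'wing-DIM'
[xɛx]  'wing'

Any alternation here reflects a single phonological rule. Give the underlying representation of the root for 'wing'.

/xɛɣ/

The root 'wing' surfaces as [xɛɣɛ] and [xɛx], with a stem-final [ɣ] ~ [x] alternation.
The stem 'mountain' ([nuxɛ], [nux]) shows [x] unchanged in both environments, so [x] cannot be basic with [ɣ] derived before the DIM suffix.
The underlying segment must be /ɣ/; voiced obstruents become voiceless word-finally, yielding [x] there.
So 'wing' = /xɛɣ/.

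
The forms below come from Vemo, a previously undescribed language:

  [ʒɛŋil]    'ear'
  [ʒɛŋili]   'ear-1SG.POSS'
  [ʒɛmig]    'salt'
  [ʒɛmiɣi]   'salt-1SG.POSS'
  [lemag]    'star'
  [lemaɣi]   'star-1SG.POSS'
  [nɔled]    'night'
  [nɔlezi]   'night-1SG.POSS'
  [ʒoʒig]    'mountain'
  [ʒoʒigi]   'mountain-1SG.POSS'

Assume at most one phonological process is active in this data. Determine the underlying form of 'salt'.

The stem for 'salt' ends in [g] in [ʒɛmig] but [ɣ] in [ʒɛmiɣi].
But 'mountain' keeps [g] in both environments ([ʒoʒig], [ʒoʒigi]), so there is no rule changing /g/ to [ɣ] before the 1SG.POSS suffix.
Therefore /ɣ/ is basic and [g] is derived by word-final hardening (voiced fricatives become stops word-finally).

/ʒɛmiɣ/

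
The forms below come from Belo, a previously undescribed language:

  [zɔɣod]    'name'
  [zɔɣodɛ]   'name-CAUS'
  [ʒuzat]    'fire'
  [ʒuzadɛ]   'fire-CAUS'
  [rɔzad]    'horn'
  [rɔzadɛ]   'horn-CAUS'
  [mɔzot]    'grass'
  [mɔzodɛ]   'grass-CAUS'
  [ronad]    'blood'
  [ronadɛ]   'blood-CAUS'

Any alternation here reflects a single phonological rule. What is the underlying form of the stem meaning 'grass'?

/mɔzot/

In [mɔzot] and [mɔzodɛ] the final segment of 'grass' alternates: [t] ~ [d].
If /d/ were underlying and a rule turned it into [t] in isolation, 'name' would also alternate; but it has [d] in both [zɔɣod] and [zɔɣodɛ].
Therefore /t/ is basic and [d] is derived by intervocalic voicing (voiceless stops become voiced between vowels).
The underlying form of 'grass' is therefore /mɔzot/.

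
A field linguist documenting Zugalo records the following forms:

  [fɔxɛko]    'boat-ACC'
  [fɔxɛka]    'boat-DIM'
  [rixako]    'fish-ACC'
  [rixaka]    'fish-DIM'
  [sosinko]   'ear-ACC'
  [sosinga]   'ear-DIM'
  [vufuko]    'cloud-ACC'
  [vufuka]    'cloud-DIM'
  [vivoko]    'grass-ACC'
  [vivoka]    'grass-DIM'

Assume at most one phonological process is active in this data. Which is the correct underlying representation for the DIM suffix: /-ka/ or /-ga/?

/-ga/

The DIM suffix surfaces as [-ga] and [-ka], depending on the final segment of the stem.
The ACC suffix, which begins with [k], is invariant after every stem; so [k] is not altered by any rule here.
The DIM suffix is therefore /-ga/ underlyingly, with post-vocalic devoicing: voiced stops become voiceless after a vowel.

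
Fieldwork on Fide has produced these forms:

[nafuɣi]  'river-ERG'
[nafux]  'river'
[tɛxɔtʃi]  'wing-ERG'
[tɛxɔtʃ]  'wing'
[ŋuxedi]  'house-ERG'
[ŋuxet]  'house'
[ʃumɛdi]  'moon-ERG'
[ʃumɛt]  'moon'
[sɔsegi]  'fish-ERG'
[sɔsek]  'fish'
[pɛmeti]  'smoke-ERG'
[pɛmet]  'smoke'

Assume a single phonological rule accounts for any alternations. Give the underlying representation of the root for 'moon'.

In [ʃumɛdi] and [ʃumɛt] the final segment of 'moon' alternates: [d] ~ [t].
Compare 'smoke', with invariant [t] in [pɛmeti] and [pɛmet]: an analysis with underlying /t/ and a rule producing [d] before the ERG suffix would wrongly predict alternation here too.
So /d/ is underlying, and a rule of word-final obstruent devoicing — voiced obstruents become voiceless word-finally — gives [t].

/ʃumɛd/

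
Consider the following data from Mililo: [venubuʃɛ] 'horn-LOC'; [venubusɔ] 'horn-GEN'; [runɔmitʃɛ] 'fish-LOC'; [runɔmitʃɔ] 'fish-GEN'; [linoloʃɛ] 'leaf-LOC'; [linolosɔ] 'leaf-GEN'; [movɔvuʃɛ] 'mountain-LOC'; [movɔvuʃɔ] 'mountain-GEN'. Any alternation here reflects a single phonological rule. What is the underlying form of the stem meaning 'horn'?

'horn' shows [ʃ] ~ [s] at the end of the stem ([venubuʃɛ] vs [venubusɔ]).
Compare 'mountain', with invariant [ʃ] in [movɔvuʃɛ] and [movɔvuʃɔ]: an analysis with underlying /ʃ/ and a rule producing [s] before the GEN suffix would wrongly predict alternation here too.
The underlying segment must be /s/; /s/ becomes palato-alveolar [ʃ] before a front vowel, yielding [ʃ] there.
Hence 'horn' is /venubus/ underlyingly.

/venubus/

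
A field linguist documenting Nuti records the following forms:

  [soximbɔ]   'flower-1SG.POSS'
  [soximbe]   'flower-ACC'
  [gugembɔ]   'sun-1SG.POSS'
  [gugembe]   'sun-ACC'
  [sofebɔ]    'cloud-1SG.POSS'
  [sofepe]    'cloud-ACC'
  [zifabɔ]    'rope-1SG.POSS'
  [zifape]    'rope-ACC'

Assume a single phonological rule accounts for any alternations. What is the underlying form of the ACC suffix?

/-pe/

The ACC suffix surfaces as [-be] and [-pe], depending on the final segment of the stem.
By contrast the 1SG.POSS suffix keeps its initial [b] throughout — that segment must be underlying.
The ACC suffix is therefore /-pe/ underlyingly, with post-nasal voicing: voiceless stops become voiced after a nasal.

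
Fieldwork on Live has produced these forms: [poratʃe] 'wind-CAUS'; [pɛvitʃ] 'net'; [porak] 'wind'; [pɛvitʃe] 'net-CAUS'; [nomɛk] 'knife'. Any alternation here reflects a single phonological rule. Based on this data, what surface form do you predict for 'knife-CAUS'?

[nomɛtʃe]

The root 'wind' surfaces as [poratʃe] and [porak], with a stem-final [tʃ] ~ [k] alternation.
If /tʃ/ were underlying and a rule turned it into [k] in isolation, 'net' would also alternate; but it has [tʃ] in both [pɛvitʃe] and [pɛvitʃ].
So /k/ is underlying, and a rule of palatalization before a front vowel — /k/ becomes palato-alveolar [tʃ] before a front vowel — gives [tʃ].
From [nomɛk] the stem 'knife' is /nomɛk/; before a front vowel this yields [nomɛtʃe].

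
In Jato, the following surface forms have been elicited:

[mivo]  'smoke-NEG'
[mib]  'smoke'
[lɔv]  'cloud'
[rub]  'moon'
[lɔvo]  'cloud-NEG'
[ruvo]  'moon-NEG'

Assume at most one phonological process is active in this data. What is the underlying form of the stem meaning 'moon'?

'moon' shows [b] ~ [v] at the end of the stem ([rub] vs [ruvo]).
But 'cloud' keeps [v] in both environments ([lɔv], [lɔvo]), so there is no rule changing /v/ to [b] in isolation.
So /b/ is underlying, and a rule of intervocalic spirantization — voiced stops become fricatives between vowels — gives [v].

/rub/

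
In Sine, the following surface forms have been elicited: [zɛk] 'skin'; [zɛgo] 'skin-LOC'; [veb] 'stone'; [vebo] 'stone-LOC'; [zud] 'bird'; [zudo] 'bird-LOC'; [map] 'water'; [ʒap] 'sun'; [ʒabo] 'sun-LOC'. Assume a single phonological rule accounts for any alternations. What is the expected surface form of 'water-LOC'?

[mabo]

The root 'sun' surfaces as [ʒap] and [ʒabo], with a stem-final [p] ~ [b] alternation.
But 'stone' keeps [b] in both environments ([veb], [vebo]), so there is no rule changing /b/ to [p] in isolation.
So /p/ is underlying, and a rule of intervocalic voicing — voiceless stops become voiced between vowels — gives [b].
From [map] the stem 'water' is /map/; between vowels this yields [mabo].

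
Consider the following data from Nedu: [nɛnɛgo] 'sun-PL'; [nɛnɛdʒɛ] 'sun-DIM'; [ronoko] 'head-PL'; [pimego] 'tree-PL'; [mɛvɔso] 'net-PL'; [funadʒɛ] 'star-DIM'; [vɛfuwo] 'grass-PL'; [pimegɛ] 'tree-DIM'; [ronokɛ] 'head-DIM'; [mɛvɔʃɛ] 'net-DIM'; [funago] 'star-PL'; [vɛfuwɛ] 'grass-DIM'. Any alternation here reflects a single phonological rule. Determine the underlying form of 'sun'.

/nɛnɛdʒ/

'sun' shows [g] ~ [dʒ] at the end of the stem ([nɛnɛgo] vs [nɛnɛdʒɛ]).
But 'tree' keeps [g] in both environments ([pimego], [pimegɛ]), so there is no rule changing /g/ to [dʒ] before the DIM suffix.
The alternation reflects depalatalization: palato-alveolar /dʒ/ and /ʃ/ become [g] and [s] when no front vowel follows. /dʒ/ is underlying.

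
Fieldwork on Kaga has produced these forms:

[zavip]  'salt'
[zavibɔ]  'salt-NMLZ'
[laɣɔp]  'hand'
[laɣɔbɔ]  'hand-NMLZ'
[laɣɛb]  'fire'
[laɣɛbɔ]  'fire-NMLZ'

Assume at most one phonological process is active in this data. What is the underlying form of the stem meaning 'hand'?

'hand' shows [p] ~ [b] at the end of the stem ([laɣɔp] vs [laɣɔbɔ]).
The stem 'fire' ([laɣɛb], [laɣɛbɔ]) shows [b] unchanged in both environments, so [b] cannot be basic with [p] derived in isolation.
Therefore /p/ is basic and [b] is derived by intervocalic voicing (voiceless stops become voiced between vowels).

/laɣɔp/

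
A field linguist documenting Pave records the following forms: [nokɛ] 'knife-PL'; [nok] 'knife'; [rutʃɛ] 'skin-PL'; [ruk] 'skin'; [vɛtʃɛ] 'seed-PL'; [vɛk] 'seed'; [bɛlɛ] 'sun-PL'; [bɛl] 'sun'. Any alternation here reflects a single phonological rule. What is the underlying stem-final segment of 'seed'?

The root 'seed' surfaces as [vɛtʃɛ] and [vɛk], with a stem-final [tʃ] ~ [k] alternation.
Compare 'knife', with invariant [k] in [nokɛ] and [nok]: an analysis with underlying /k/ and a rule producing [tʃ] before the PL suffix would wrongly predict alternation here too.
Therefore /tʃ/ is basic and [k] is derived by depalatalization (palato-alveolar /tʃ/ becomes [k] when no front vowel follows).

/tʃ/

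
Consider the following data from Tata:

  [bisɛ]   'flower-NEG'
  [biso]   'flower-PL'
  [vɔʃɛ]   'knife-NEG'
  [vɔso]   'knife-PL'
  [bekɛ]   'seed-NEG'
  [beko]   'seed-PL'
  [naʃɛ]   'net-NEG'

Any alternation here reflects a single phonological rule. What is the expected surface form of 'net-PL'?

[naso]

'knife' shows [ʃ] ~ [s] at the end of the stem ([vɔʃɛ] vs [vɔso]).
The stem 'flower' ([bisɛ], [biso]) shows [s] unchanged in both environments, so [s] cannot be basic with [ʃ] derived before the NEG suffix.
The alternation reflects depalatalization: palato-alveolar /ʃ/ becomes [s] when no front vowel follows. /ʃ/ is underlying.
The one attested form of 'net', [naʃɛ], shows underlying /naʃ/. Applying the same rule when no front vowel follows gives [naso].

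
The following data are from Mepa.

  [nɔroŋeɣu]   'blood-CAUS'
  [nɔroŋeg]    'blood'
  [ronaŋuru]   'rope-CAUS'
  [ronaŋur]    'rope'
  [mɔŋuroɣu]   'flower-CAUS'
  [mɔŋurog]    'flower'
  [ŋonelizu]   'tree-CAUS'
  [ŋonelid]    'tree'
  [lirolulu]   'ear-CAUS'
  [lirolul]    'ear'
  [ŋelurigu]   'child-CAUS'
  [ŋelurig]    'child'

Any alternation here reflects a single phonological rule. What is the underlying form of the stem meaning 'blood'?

/nɔroŋeɣ/

In [nɔroŋeɣu] and [nɔroŋeg] the final segment of 'blood' alternates: [ɣ] ~ [g].
If /g/ were underlying and a rule turned it into [ɣ] before the CAUS suffix, 'child' would also alternate; but it has [g] in both [ŋelurigu] and [ŋelurig].
The alternation reflects word-final hardening: voiced fricatives become stops word-finally. /ɣ/ is underlying.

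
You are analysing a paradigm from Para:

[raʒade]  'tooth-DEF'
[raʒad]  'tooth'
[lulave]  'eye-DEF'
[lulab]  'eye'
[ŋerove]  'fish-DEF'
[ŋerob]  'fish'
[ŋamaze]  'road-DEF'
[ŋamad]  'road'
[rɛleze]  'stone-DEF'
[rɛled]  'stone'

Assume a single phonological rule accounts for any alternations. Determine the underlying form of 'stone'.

'stone' shows [z] ~ [d] at the end of the stem ([rɛleze] vs [rɛled]).
If /d/ were underlying and a rule turned it into [z] before the DEF suffix, 'tooth' would also alternate; but it has [d] in both [raʒade] and [raʒad].
Therefore /z/ is basic and [d] is derived by word-final hardening (voiced fricatives become stops word-finally).

/rɛlez/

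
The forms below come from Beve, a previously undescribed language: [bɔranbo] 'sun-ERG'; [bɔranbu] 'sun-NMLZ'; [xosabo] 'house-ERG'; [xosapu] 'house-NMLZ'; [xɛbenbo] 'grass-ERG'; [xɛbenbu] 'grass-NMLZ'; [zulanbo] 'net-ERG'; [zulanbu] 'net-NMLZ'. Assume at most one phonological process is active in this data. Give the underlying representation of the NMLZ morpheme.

The NMLZ suffix surfaces as [-bu] and [-pu], depending on the final segment of the stem.
The ERG suffix, which begins with [b], is invariant after every stem; so [b] is not altered by any rule here.
So the underlying form is /-pu/, and voiceless stops become voiced after a nasal.

/-pu/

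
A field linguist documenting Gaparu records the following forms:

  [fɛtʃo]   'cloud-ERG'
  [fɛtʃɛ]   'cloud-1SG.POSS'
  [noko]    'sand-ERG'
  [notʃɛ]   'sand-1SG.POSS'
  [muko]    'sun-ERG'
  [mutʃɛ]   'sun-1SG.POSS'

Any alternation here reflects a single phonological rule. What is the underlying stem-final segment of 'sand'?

The stem for 'sand' ends in [k] in [noko] but [tʃ] in [notʃɛ].
But 'cloud' keeps [tʃ] in both environments ([fɛtʃo], [fɛtʃɛ]), so there is no rule changing /tʃ/ to [k] before the ERG suffix.
Therefore /k/ is basic and [tʃ] is derived by palatalization before a front vowel (/k/ becomes palato-alveolar [tʃ] before a front vowel).

/k/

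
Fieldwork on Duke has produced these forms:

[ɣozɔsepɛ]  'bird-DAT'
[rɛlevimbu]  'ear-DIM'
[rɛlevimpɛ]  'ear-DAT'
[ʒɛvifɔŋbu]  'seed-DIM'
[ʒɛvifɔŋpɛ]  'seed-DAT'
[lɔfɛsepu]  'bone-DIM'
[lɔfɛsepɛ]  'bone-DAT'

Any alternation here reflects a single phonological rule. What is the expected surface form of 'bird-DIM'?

[ɣozɔsepu]

The DIM suffix surfaces as [-bu] and [-pu], depending on the final segment of the stem.
By contrast the DAT suffix keeps its initial [p] throughout — that segment must be underlying.
So the underlying form is /-bu/, and voiced stops become voiceless after a vowel.
After 'bird', which ends in a vowel, the suffix surfaces as [-pu], giving [ɣozɔsepu].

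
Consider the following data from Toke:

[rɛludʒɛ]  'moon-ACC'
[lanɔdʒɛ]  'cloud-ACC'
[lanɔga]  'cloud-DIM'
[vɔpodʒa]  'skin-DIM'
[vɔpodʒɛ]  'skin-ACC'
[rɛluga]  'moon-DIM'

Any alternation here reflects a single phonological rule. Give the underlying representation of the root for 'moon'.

The stem for 'moon' ends in [g] in [rɛluga] but [dʒ] in [rɛludʒɛ].
Compare 'skin', with invariant [dʒ] in [vɔpodʒa] and [vɔpodʒɛ]: an analysis with underlying /dʒ/ and a rule producing [g] before the DIM suffix would wrongly predict alternation here too.
So /g/ is underlying, and a rule of palatalization before a front vowel — /g/ becomes palato-alveolar [dʒ] before a front vowel — gives [dʒ].

/rɛlug/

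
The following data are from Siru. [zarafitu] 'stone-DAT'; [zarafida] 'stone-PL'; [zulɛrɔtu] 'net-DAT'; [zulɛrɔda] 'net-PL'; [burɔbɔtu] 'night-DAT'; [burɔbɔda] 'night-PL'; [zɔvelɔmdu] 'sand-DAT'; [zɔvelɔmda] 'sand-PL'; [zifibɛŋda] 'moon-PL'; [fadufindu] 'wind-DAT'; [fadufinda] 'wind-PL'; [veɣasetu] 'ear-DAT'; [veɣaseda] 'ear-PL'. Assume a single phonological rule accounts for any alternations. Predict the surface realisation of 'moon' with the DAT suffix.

[zifibɛŋdu]

The DAT suffix surfaces as [-du] and [-tu], depending on the final segment of the stem.
The PL suffix, which begins with [d], is invariant after every stem; so [d] is not altered by any rule here.
The DAT suffix is therefore /-tu/ underlyingly, with post-nasal voicing: voiceless stops become voiced after a nasal.
After 'moon', which ends in a nasal, the suffix surfaces as [-du], giving [zifibɛŋdu].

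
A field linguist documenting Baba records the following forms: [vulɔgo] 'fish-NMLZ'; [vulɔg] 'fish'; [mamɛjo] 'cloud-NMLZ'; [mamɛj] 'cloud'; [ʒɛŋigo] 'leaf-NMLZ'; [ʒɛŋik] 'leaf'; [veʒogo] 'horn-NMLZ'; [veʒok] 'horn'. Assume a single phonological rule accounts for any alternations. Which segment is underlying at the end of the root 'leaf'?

/k/

In [ʒɛŋigo] and [ʒɛŋik] the final segment of 'leaf' alternates: [g] ~ [k].
If /g/ were underlying and a rule turned it into [k] in isolation, 'fish' would also alternate; but it has [g] in both [vulɔgo] and [vulɔg].
So /k/ is underlying, and a rule of intervocalic voicing — voiceless stops become voiced between vowels — gives [g].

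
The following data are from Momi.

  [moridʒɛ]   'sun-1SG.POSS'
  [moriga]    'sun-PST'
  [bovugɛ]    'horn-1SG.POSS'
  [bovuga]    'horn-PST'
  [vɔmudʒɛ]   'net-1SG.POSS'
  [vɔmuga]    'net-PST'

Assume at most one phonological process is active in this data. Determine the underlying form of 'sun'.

/moridʒ/

The stem for 'sun' ends in [dʒ] in [moridʒɛ] but [g] in [moriga].
Compare 'horn', with invariant [g] in [bovugɛ] and [bovuga]: an analysis with underlying /g/ and a rule producing [dʒ] before the 1SG.POSS suffix would wrongly predict alternation here too.
Therefore /dʒ/ is basic and [g] is derived by depalatalization (palato-alveolar /dʒ/ becomes [g] when no front vowel follows).
The underlying form of 'sun' is therefore /moridʒ/.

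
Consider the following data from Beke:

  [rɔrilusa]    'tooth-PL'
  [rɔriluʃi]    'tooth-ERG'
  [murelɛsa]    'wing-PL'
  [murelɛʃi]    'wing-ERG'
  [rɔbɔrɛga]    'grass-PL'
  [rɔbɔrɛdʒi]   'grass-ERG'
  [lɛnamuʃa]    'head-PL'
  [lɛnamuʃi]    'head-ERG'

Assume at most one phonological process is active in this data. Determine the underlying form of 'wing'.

The root 'wing' surfaces as [murelɛsa] and [murelɛʃi], with a stem-final [s] ~ [ʃ] alternation.
Compare 'head', with invariant [ʃ] in [lɛnamuʃa] and [lɛnamuʃi]: an analysis with underlying /ʃ/ and a rule producing [s] before the PL suffix would wrongly predict alternation here too.
Therefore /s/ is basic and [ʃ] is derived by palatalization before a front vowel (/g/ and /s/ become palato-alveolar [dʒ] and [ʃ] before a front vowel).

/murelɛs/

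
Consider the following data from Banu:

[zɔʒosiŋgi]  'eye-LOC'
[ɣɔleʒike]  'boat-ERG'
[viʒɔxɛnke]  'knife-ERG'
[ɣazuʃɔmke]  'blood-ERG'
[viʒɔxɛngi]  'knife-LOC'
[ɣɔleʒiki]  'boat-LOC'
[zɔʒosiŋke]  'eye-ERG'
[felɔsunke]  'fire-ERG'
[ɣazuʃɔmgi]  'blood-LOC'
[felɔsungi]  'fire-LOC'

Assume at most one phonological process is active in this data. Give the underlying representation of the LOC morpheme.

The LOC morpheme has two allomorphs, [-gi] and [-ki].
By contrast the ERG suffix keeps its initial [k] throughout — that segment must be underlying.
The LOC suffix is therefore /-gi/ underlyingly, with post-vocalic devoicing: voiced stops become voiceless after a vowel.

/-gi/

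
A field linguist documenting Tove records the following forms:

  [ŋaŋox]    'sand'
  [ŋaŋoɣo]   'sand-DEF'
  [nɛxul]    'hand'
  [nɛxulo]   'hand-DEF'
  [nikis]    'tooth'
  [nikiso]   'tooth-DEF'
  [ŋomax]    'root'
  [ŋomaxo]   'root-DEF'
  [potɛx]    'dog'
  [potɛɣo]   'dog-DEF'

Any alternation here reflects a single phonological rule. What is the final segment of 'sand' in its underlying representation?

/ɣ/

'sand' shows [x] ~ [ɣ] at the end of the stem ([ŋaŋox] vs [ŋaŋoɣo]).
If /x/ were underlying and a rule turned it into [ɣ] before the DEF suffix, 'root' would also alternate; but it has [x] in both [ŋomax] and [ŋomaxo].
Therefore /ɣ/ is basic and [x] is derived by word-final obstruent devoicing (voiced obstruents become voiceless word-finally).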